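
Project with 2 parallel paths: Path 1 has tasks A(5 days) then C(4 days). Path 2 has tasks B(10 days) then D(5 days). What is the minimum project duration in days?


Path 1 = 5 + 4 = 9 days
Path 2 = 10 + 5 = 15 days
Duration = max(9, 15) = 15 days

15 days


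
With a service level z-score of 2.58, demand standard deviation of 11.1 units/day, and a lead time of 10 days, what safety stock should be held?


Formula: SS = z * sigma_d * sqrt(LT)
sqrt(LT) = sqrt(10) = 3.1623
SS = 2.58 * 11.1 * 3.1623
SS = 90.6 units

90.6 units


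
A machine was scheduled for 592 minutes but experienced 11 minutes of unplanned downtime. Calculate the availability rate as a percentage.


Formula: Availability = (Planned Time - Downtime) / Planned Time * 100
Uptime = 592 - 11 = 581 min
Availability = 581 / 592 * 100 = 98.1%

98.1%


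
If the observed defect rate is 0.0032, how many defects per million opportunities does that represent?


DPMO = defect_rate * 1000000 = 0.0032 * 1000000

3200


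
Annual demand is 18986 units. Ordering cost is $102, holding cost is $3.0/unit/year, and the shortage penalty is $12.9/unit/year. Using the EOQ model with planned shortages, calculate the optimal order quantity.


Formula: EOQ* = sqrt(2DS/H) * sqrt((H+P)/P)
Base EOQ = sqrt(2*18986*102/3.0) = 1136.24 units
Correction = sqrt((3.0+12.9)/12.9) = 1.11021
EOQ* = 1136.24 * 1.11021 = 1261.5 units

1261.5 units


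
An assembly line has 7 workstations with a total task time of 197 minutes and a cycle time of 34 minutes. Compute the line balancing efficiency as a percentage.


Formula: Efficiency = Sum of Task Times / (N_stations * CT) * 100
Total station capacity = 7 stations * 34 min = 238 min
Efficiency = 197 / 238 * 100 = 82.8%

82.8%


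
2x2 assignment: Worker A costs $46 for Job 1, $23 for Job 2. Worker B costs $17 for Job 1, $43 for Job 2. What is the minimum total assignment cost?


Option 1: A->1 + B->2 = $46 + $43 = $89
Option 2: A->2 + B->1 = $23 + $17 = $40
Min cost = min($89, $40) = $40

$40


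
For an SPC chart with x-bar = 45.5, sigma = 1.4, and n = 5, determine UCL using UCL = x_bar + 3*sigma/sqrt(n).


UCL = 45.5 + 3 * 1.4 / sqrt(5)

47.38


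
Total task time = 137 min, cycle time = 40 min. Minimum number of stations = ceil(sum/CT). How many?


Formula: N_min = ceil(Sum of Task Times / Cycle Time)
N_min = ceil(137 min / 40 min) = ceil(3.425)
N_min = 4 stations

4


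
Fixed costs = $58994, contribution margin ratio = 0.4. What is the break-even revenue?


Formula: BER = Fixed Costs / Contribution Margin Ratio
BER = $58994 / 0.4
BER = $147485.00 (to the nearest cent)

$147485.00


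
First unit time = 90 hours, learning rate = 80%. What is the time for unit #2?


Formula: T_n = T_1 * (learning_rate)^(log2(n)) where learning_rate = rate/100
Doublings = log2(2) = 1
T_n = 90 * 0.8^1
T_n = 90 * 0.8 = 72.0 hours

72.0 hours


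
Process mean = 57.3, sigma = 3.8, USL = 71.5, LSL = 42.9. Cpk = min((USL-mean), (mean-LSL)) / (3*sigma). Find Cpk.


Cpu = (71.5 - 57.3) / (3 * 3.8) = 1.25
Cpl = (57.3 - 42.9) / (3 * 3.8) = 1.26
Cpk = min(1.25, 1.26) = 1.25

1.25


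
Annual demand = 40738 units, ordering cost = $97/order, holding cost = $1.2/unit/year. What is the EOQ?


Formula: EOQ = sqrt(2 * D * S / H)
Numerator: 2 * 40738 * 97 = 7903172
2DS/H = 7903172 / 1.2 = 6585976.7
EOQ = sqrt(6585976.7) = 2566.3 units

2566.3 units


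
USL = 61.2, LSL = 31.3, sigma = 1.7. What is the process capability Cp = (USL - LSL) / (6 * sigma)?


Cp = (61.2 - 31.3) / (6 * 1.7)

2.93


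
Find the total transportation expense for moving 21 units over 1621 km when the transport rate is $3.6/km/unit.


TC = dist * cost * units = 1621 * 3.6 * 21 = $122547.60

$122547.60


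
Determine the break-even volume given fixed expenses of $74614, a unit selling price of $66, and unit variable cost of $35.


Formula: BEQ = Fixed Costs / (Price - Variable Cost)
Contribution margin = $66 - $35 = $31/unit
BEQ = ceil($74614 / $31/unit) = ceil(2406.9) = 2407 units

2407 units


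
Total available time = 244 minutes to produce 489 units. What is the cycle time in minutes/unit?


Formula: CT = Available Time / Number of Units
CT = 244 min / 489 units
CT = 0.5 min/unit

0.5 min/unit


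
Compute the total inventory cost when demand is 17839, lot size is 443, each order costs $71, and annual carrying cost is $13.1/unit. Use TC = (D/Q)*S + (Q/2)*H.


TC = 17839/443 * 71 + 443/2 * 13.1

$5760.72


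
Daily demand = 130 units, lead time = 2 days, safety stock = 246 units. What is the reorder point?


Formula: ROP = (Daily Demand * Lead Time) + Safety Stock
Demand during lead time = 130 * 2 = 260 units
ROP = 260 + 246 = 506 units

506 units


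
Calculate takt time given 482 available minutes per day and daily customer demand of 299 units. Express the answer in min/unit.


Formula: Takt Time = Available Production Time / Customer Demand
Takt = 482 min/day / 299 units/day
Takt = 1.61 min/unit

1.61 min/unit


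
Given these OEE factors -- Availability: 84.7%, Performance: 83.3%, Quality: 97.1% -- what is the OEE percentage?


Formula: OEE = Availability * Performance * Quality / 10000
A * P = 84.7% * 83.3% / 100 = 70.56%
OEE = 70.56% * 97.1% / 100 = 68.5%

68.5%


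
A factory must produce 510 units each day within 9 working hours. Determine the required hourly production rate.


Formula: Production Rate = Daily Demand / Available Hours
Rate = 510 units/day / 9 hours/day
Rate = 56.7 units/hour

56.7 units/hour


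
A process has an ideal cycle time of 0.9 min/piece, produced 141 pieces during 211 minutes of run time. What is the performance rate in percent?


Formula: Performance = (Ideal CT * Total Count) / Run Time * 100
Ideal output time = 0.9 * 141 = 126.9 min
Performance = 126.9 / 211 * 100 = 60.1%

60.1%


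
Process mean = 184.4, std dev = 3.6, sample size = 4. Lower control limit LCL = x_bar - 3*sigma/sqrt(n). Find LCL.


LCL = 184.4 - 3 * 3.6 / sqrt(4)

179.0


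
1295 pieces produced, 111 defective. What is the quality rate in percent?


Formula: Quality Rate = Good Pieces / Total Pieces * 100
Good pieces = 1295 - 111 = 1184
QR = 1184 / 1295 * 100 = 91.4%

91.4%


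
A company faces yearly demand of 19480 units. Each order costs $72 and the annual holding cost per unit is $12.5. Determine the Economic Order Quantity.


Formula: EOQ = sqrt(2 * D * S / H)
Numerator: 2 * 19480 * 72 = 2805120
2DS/H = 2805120 / 12.5 = 224409.6
EOQ = sqrt(224409.6) = 473.7 units

473.7 units


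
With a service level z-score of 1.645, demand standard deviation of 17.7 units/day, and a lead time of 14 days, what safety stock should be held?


Formula: SS = z * sigma_d * sqrt(LT)
sqrt(LT) = sqrt(14) = 3.7417
SS = 1.645 * 17.7 * 3.7417
SS = 108.9 units

108.9 units


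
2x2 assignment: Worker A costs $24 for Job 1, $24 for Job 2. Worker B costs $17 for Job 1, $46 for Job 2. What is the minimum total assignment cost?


Option 1: A->1 + B->2 = $24 + $46 = $70
Option 2: A->2 + B->1 = $24 + $17 = $41
Min cost = min($70, $41) = $41

$41


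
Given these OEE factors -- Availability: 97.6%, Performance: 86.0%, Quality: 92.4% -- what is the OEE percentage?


Formula: OEE = Availability * Performance * Quality / 10000
A * P = 97.6% * 86.0% / 100 = 83.94%
OEE = 83.94% * 92.4% / 100 = 77.6%

77.6%


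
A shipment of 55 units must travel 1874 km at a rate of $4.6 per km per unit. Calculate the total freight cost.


TC = dist * cost * units = 1874 * 4.6 * 55 = $474122.00

$474122.00


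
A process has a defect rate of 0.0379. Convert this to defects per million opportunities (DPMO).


DPMO = defect_rate * 1000000 = 0.0379 * 1000000

37900


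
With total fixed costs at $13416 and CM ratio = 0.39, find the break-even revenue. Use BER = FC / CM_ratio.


Formula: BER = Fixed Costs / Contribution Margin Ratio
BER = $13416 / 0.39
BER = $34400.00 (to the nearest cent)

$34400.00


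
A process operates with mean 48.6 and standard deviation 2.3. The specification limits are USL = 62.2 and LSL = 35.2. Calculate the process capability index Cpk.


Cpu = (62.2 - 48.6) / (3 * 2.3) = 1.97
Cpl = (48.6 - 35.2) / (3 * 2.3) = 1.94
Cpk = min(1.97, 1.94) = 1.94

1.94


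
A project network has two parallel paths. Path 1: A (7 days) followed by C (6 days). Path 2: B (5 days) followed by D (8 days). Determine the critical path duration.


Path 1 = 7 + 6 = 13 days
Path 2 = 5 + 8 = 13 days
Duration = max(13, 13) = 13 days

13 days


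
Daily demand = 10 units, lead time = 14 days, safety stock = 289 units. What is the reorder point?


Formula: ROP = (Daily Demand * Lead Time) + Safety Stock
Demand during lead time = 10 * 14 = 140 units
ROP = 140 + 289 = 429 units

429 units


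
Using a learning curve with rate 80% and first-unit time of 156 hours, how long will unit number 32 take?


Formula: T_n = T_1 * (learning_rate)^(log2(n)) where learning_rate = rate/100
Doublings = log2(32) = 5
T_n = 156 * 0.8^5
T_n = 156 * 0.3277 = 51.1 hours

51.1 hours


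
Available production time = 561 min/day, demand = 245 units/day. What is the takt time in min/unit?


Formula: Takt Time = Available Production Time / Customer Demand
Takt = 561 min/day / 245 units/day
Takt = 2.29 min/unit

2.29 min/unit


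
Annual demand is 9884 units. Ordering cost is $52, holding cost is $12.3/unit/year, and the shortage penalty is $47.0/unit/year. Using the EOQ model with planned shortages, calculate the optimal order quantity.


Formula: EOQ* = sqrt(2DS/H) * sqrt((H+P)/P)
Base EOQ = sqrt(2*9884*52/12.3) = 289.09 units
Correction = sqrt((12.3+47.0)/47.0) = 1.12326
EOQ* = 289.09 * 1.12326 = 324.7 units

324.7 units


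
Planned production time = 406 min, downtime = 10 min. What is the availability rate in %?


Formula: Availability = (Planned Time - Downtime) / Planned Time * 100
Uptime = 406 - 10 = 396 min
Availability = 396 / 406 * 100 = 97.5%

97.5%


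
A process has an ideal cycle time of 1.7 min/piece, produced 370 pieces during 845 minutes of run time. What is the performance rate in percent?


Formula: Performance = (Ideal CT * Total Count) / Run Time * 100
Ideal output time = 1.7 * 370 = 629.0 min
Performance = 629.0 / 845 * 100 = 74.4%

74.4%


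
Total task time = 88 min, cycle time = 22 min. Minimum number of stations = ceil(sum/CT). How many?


Formula: N_min = ceil(Sum of Task Times / Cycle Time)
N_min = ceil(88 min / 22 min) = ceil(4.0)
N_min = 4 stations

4


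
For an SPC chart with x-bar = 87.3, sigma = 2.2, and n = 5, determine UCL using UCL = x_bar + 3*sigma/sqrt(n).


UCL = 87.3 + 3 * 2.2 / sqrt(5)

90.25


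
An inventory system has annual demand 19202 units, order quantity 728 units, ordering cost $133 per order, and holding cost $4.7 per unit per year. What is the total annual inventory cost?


TC = 19202/728 * 133 + 728/2 * 4.7

$5218.86


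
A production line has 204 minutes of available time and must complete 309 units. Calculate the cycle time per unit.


Formula: CT = Available Time / Number of Units
CT = 204 min / 309 units
CT = 0.66 min/unit

0.66 min/unit


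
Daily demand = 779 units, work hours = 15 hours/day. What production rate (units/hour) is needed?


Formula: Production Rate = Daily Demand / Available Hours
Rate = 779 units/day / 15 hours/day
Rate = 51.9 units/hour

51.9 units/hour


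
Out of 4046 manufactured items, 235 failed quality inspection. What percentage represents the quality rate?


Formula: Quality Rate = Good Pieces / Total Pieces * 100
Good pieces = 4046 - 235 = 3811
QR = 3811 / 4046 * 100 = 94.2%

94.2%


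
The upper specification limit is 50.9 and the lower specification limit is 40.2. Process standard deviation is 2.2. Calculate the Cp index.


Cp = (50.9 - 40.2) / (6 * 2.2)

0.81


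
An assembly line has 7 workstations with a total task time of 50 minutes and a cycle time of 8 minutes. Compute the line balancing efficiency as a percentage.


Formula: Efficiency = Sum of Task Times / (N_stations * CT) * 100
Total station capacity = 7 stations * 8 min = 56 min
Efficiency = 50 / 56 * 100 = 89.3%

89.3%


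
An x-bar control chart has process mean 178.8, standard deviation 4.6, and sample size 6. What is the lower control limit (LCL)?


LCL = 178.8 - 3 * 4.6 / sqrt(6)

173.17


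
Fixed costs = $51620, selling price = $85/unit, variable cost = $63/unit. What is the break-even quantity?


Formula: BEQ = Fixed Costs / (Price - Variable Cost)
Contribution margin = $85 - $63 = $22/unit
BEQ = ceil($51620 / $22/unit) = ceil(2346.36) = 2347 units

2347 units


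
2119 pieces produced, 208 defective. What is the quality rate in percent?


Formula: Quality Rate = Good Pieces / Total Pieces * 100
Good pieces = 2119 - 208 = 1911
QR = 1911 / 2119 * 100 = 90.2%

90.2%


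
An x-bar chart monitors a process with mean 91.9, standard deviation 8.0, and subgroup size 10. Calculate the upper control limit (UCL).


UCL = 91.9 + 3 * 8.0 / sqrt(10)

99.49


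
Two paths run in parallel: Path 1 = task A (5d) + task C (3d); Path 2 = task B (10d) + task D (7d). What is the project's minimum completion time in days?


Path 1 = 5 + 3 = 8 days
Path 2 = 10 + 7 = 17 days
Duration = max(8, 17) = 17 days

17 days


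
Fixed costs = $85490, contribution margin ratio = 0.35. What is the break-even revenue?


Formula: BER = Fixed Costs / Contribution Margin Ratio
BER = $85490 / 0.35
BER = $244257.14 (to the nearest cent)

$244257.14


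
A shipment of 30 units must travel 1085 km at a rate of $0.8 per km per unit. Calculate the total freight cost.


TC = dist * cost * units = 1085 * 0.8 * 30 = $26040.00

$26040.00


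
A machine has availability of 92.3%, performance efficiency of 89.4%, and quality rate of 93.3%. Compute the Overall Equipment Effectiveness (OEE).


Formula: OEE = Availability * Performance * Quality / 10000
A * P = 92.3% * 89.4% / 100 = 82.52%
OEE = 82.52% * 93.3% / 100 = 77.0%

77.0%


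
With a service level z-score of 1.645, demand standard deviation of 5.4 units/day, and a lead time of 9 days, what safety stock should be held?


Formula: SS = z * sigma_d * sqrt(LT)
sqrt(LT) = sqrt(9) = 3.0
SS = 1.645 * 5.4 * 3.0
SS = 26.6 units

26.6 units


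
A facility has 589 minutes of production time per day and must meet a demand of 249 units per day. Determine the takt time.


Formula: Takt Time = Available Production Time / Customer Demand
Takt = 589 min/day / 249 units/day
Takt = 2.37 min/unit

2.37 min/unit


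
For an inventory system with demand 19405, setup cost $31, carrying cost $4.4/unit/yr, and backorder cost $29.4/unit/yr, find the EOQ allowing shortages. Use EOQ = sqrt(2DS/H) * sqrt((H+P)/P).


Formula: EOQ* = sqrt(2DS/H) * sqrt((H+P)/P)
Base EOQ = sqrt(2*19405*31/4.4) = 522.91 units
Correction = sqrt((4.4+29.4)/29.4) = 1.07222
EOQ* = 522.91 * 1.07222 = 560.7 units

560.7 units


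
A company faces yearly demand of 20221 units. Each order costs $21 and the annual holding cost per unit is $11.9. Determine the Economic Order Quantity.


Formula: EOQ = sqrt(2 * D * S / H)
Numerator: 2 * 20221 * 21 = 849282
2DS/H = 849282 / 11.9 = 71368.2
EOQ = sqrt(71368.2) = 267.1 units

267.1 units


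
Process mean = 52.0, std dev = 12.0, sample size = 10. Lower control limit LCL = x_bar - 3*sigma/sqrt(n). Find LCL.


LCL = 52.0 - 3 * 12.0 / sqrt(10)

40.62


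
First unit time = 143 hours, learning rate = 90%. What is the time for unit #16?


Formula: T_n = T_1 * (learning_rate)^(log2(n)) where learning_rate = rate/100
Doublings = log2(16) = 4
T_n = 143 * 0.9^4
T_n = 143 * 0.6561 = 93.8 hours

93.8 hours


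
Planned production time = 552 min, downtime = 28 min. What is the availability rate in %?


Formula: Availability = (Planned Time - Downtime) / Planned Time * 100
Uptime = 552 - 28 = 524 min
Availability = 524 / 552 * 100 = 94.9%

94.9%


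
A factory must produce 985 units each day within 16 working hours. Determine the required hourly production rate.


Formula: Production Rate = Daily Demand / Available Hours
Rate = 985 units/day / 16 hours/day
Rate = 61.6 units/hour

61.6 units/hour


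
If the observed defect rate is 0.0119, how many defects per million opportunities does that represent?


DPMO = defect_rate * 1000000 = 0.0119 * 1000000

11900


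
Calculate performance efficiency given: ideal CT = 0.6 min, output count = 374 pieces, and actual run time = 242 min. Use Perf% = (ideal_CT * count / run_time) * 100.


Formula: Performance = (Ideal CT * Total Count) / Run Time * 100
Ideal output time = 0.6 * 374 = 224.4 min
Performance = 224.4 / 242 * 100 = 92.7%

92.7%


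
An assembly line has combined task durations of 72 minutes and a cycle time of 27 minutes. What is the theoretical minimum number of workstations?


Formula: N_min = ceil(Sum of Task Times / Cycle Time)
N_min = ceil(72 min / 27 min) = ceil(2.6667)
N_min = 3 stations

3


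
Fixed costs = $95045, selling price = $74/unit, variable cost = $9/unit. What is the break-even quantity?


Formula: BEQ = Fixed Costs / (Price - Variable Cost)
Contribution margin = $74 - $9 = $65/unit
BEQ = ceil($95045 / $65/unit) = ceil(1462.23) = 1463 units

1463 units


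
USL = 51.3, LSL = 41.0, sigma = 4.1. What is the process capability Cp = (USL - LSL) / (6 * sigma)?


Cp = (51.3 - 41.0) / (6 * 4.1)

0.42


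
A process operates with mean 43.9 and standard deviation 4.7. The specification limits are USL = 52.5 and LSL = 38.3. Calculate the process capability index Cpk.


Cpu = (52.5 - 43.9) / (3 * 4.7) = 0.61
Cpl = (43.9 - 38.3) / (3 * 4.7) = 0.4
Cpk = min(0.61, 0.4) = 0.4

0.4


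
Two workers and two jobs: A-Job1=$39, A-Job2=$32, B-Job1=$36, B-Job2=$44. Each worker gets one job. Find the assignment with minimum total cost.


Option 1: A->1 + B->2 = $39 + $44 = $83
Option 2: A->2 + B->1 = $32 + $36 = $68
Min cost = min($83, $68) = $68

$68


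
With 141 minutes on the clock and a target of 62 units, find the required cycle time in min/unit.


Formula: CT = Available Time / Number of Units
CT = 141 min / 62 units
CT = 2.27 min/unit

2.27 min/unit


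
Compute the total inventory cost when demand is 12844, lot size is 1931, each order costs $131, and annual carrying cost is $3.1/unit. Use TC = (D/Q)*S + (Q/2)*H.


TC = 12844/1931 * 131 + 1931/2 * 3.1

$3864.39


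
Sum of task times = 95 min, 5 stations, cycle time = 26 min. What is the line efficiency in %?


Formula: Efficiency = Sum of Task Times / (N_stations * CT) * 100
Total station capacity = 5 stations * 26 min = 130 min
Efficiency = 95 / 130 * 100 = 73.1%

73.1%


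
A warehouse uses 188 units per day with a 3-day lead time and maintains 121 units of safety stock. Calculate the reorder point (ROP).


Formula: ROP = (Daily Demand * Lead Time) + Safety Stock
Demand during lead time = 188 * 3 = 564 units
ROP = 564 + 121 = 685 units

685 units


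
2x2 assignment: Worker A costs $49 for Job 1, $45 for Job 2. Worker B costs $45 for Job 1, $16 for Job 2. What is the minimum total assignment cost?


Option 1: A->1 + B->2 = $49 + $16 = $65
Option 2: A->2 + B->1 = $45 + $45 = $90
Min cost = min($65, $90) = $65

$65


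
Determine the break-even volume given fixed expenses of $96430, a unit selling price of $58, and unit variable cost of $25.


Formula: BEQ = Fixed Costs / (Price - Variable Cost)
Contribution margin = $58 - $25 = $33/unit
BEQ = ceil($96430 / $33/unit) = ceil(2922.12) = 2923 units

2923 units


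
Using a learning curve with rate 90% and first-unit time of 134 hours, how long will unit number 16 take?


Formula: T_n = T_1 * (learning_rate)^(log2(n)) where learning_rate = rate/100
Doublings = log2(16) = 4
T_n = 134 * 0.9^4
T_n = 134 * 0.6561 = 87.9 hours

87.9 hours


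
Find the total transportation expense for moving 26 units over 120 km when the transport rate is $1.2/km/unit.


TC = dist * cost * units = 120 * 1.2 * 26 = $3744.00

$3744.00


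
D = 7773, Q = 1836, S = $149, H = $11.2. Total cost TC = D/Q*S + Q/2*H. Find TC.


TC = 7773/1836 * 149 + 1836/2 * 11.2

$10912.42


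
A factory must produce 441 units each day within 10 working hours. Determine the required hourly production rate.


Formula: Production Rate = Daily Demand / Available Hours
Rate = 441 units/day / 10 hours/day
Rate = 44.1 units/hour

44.1 units/hour


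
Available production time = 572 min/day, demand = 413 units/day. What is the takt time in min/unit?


Formula: Takt Time = Available Production Time / Customer Demand
Takt = 572 min/day / 413 units/day
Takt = 1.38 min/unit

1.38 min/unit


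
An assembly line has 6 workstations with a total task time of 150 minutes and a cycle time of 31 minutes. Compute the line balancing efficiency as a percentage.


Formula: Efficiency = Sum of Task Times / (N_stations * CT) * 100
Total station capacity = 6 stations * 31 min = 186 min
Efficiency = 150 / 186 * 100 = 80.6%

80.6%


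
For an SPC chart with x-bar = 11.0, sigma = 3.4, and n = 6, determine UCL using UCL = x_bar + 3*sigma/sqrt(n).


UCL = 11.0 + 3 * 3.4 / sqrt(6)

15.16


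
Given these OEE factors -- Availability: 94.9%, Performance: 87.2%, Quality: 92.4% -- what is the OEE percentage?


Formula: OEE = Availability * Performance * Quality / 10000
A * P = 94.9% * 87.2% / 100 = 82.75%
OEE = 82.75% * 92.4% / 100 = 76.5%

76.5%


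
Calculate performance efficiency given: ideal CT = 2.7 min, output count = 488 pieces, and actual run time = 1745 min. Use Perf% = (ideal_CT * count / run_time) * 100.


Formula: Performance = (Ideal CT * Total Count) / Run Time * 100
Ideal output time = 2.7 * 488 = 1317.6 min
Performance = 1317.6 / 1745 * 100 = 75.5%

75.5%


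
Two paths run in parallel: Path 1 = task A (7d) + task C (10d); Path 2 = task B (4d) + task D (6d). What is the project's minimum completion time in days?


Path 1 = 7 + 10 = 17 days
Path 2 = 4 + 6 = 10 days
Duration = max(17, 10) = 17 days

17 days


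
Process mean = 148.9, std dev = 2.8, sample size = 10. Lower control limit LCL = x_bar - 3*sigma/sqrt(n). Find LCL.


LCL = 148.9 - 3 * 2.8 / sqrt(10)

146.24


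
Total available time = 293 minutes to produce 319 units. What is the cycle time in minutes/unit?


Formula: CT = Available Time / Number of Units
CT = 293 min / 319 units
CT = 0.92 min/unit

0.92 min/unit


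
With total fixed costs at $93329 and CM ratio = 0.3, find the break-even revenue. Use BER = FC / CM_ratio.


Formula: BER = Fixed Costs / Contribution Margin Ratio
BER = $93329 / 0.3
BER = $311096.67 (to the nearest cent)

$311096.67


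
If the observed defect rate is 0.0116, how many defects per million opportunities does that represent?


DPMO = defect_rate * 1000000 = 0.0116 * 1000000

11600


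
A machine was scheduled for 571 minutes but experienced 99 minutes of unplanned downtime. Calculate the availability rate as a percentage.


Formula: Availability = (Planned Time - Downtime) / Planned Time * 100
Uptime = 571 - 99 = 472 min
Availability = 472 / 571 * 100 = 82.7%

82.7%


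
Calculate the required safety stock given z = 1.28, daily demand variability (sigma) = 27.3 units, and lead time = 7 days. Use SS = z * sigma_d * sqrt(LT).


Formula: SS = z * sigma_d * sqrt(LT)
sqrt(LT) = sqrt(7) = 2.6458
SS = 1.28 * 27.3 * 2.6458
SS = 92.5 units

92.5 units


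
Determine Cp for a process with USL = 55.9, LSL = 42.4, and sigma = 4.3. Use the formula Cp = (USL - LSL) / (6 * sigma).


Cp = (55.9 - 42.4) / (6 * 4.3)

0.52


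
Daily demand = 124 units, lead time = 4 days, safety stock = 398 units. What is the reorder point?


Formula: ROP = (Daily Demand * Lead Time) + Safety Stock
Demand during lead time = 124 * 4 = 496 units
ROP = 496 + 398 = 894 units

894 units


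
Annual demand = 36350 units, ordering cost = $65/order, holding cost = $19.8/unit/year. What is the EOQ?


Formula: EOQ = sqrt(2 * D * S / H)
Numerator: 2 * 36350 * 65 = 4725500
2DS/H = 4725500 / 19.8 = 238661.6
EOQ = sqrt(238661.6) = 488.5 units

488.5 units


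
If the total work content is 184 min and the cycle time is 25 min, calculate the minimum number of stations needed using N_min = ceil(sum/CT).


Formula: N_min = ceil(Sum of Task Times / Cycle Time)
N_min = ceil(184 min / 25 min) = ceil(7.36)
N_min = 8 stations

8


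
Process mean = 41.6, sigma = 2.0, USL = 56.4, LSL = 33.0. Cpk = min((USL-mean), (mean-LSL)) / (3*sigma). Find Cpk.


Cpu = (56.4 - 41.6) / (3 * 2.0) = 2.47
Cpl = (41.6 - 33.0) / (3 * 2.0) = 1.43
Cpk = min(2.47, 1.43) = 1.43

1.43


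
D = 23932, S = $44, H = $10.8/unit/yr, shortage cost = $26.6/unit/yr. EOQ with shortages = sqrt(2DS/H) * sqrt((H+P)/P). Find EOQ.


Formula: EOQ* = sqrt(2DS/H) * sqrt((H+P)/P)
Base EOQ = sqrt(2*23932*44/10.8) = 441.59 units
Correction = sqrt((10.8+26.6)/26.6) = 1.18576
EOQ* = 441.59 * 1.18576 = 523.6 units

523.6 units


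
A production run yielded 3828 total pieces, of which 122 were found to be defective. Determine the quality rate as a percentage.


Formula: Quality Rate = Good Pieces / Total Pieces * 100
Good pieces = 3828 - 122 = 3706
QR = 3706 / 3828 * 100 = 96.8%

96.8%


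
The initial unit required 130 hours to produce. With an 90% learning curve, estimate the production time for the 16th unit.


Formula: T_n = T_1 * (learning_rate)^(log2(n)) where learning_rate = rate/100
Doublings = log2(16) = 4
T_n = 130 * 0.9^4
T_n = 130 * 0.6561 = 85.3 hours

85.3 hours


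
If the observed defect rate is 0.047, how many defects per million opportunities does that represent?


DPMO = defect_rate * 1000000 = 0.047 * 1000000

47000


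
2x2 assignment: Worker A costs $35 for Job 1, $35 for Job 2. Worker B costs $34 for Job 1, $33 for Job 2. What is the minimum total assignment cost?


Option 1: A->1 + B->2 = $35 + $33 = $68
Option 2: A->2 + B->1 = $35 + $34 = $69
Min cost = min($68, $69) = $68

$68


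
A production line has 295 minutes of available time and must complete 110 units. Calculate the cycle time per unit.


Formula: CT = Available Time / Number of Units
CT = 295 min / 110 units
CT = 2.68 min/unit

2.68 min/unit


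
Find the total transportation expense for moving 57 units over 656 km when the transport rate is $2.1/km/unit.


TC = dist * cost * units = 656 * 2.1 * 57 = $78523.20

$78523.20


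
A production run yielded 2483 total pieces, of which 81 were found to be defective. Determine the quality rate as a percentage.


Formula: Quality Rate = Good Pieces / Total Pieces * 100
Good pieces = 2483 - 81 = 2402
QR = 2402 / 2483 * 100 = 96.7%

96.7%


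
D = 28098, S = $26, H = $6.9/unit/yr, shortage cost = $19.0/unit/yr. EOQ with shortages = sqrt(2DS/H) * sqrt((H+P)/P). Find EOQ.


Formula: EOQ* = sqrt(2DS/H) * sqrt((H+P)/P)
Base EOQ = sqrt(2*28098*26/6.9) = 460.17 units
Correction = sqrt((6.9+19.0)/19.0) = 1.16754
EOQ* = 460.17 * 1.16754 = 537.3 units

537.3 units


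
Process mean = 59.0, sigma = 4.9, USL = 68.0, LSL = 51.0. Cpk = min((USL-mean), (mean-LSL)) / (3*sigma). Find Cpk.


Cpu = (68.0 - 59.0) / (3 * 4.9) = 0.61
Cpl = (59.0 - 51.0) / (3 * 4.9) = 0.54
Cpk = min(0.61, 0.54) = 0.54

0.54


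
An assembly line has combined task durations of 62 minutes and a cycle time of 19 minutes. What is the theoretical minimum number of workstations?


Formula: N_min = ceil(Sum of Task Times / Cycle Time)
N_min = ceil(62 min / 19 min) = ceil(3.2632)
N_min = 4 stations

4


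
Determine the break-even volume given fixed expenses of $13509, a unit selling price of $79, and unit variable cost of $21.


Formula: BEQ = Fixed Costs / (Price - Variable Cost)
Contribution margin = $79 - $21 = $58/unit
BEQ = ceil($13509 / $58/unit) = ceil(232.91) = 233 units

233 units


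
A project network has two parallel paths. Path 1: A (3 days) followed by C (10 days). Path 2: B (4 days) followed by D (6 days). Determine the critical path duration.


Path 1 = 3 + 10 = 13 days
Path 2 = 4 + 6 = 10 days
Duration = max(13, 10) = 13 days

13 days


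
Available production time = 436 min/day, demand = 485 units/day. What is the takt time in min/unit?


Formula: Takt Time = Available Production Time / Customer Demand
Takt = 436 min/day / 485 units/day
Takt = 0.9 min/unit

0.9 min/unit


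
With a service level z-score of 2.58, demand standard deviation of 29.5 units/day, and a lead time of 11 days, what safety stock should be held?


Formula: SS = z * sigma_d * sqrt(LT)
sqrt(LT) = sqrt(11) = 3.3166
SS = 2.58 * 29.5 * 3.3166
SS = 252.4 units

252.4 units


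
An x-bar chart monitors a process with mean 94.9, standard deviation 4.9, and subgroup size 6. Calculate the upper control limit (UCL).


UCL = 94.9 + 3 * 4.9 / sqrt(6)

100.9


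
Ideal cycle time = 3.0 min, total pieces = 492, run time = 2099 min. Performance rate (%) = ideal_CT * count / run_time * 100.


Formula: Performance = (Ideal CT * Total Count) / Run Time * 100
Ideal output time = 3.0 * 492 = 1476.0 min
Performance = 1476.0 / 2099 * 100 = 70.3%

70.3%


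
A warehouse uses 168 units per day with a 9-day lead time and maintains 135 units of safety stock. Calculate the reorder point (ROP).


Formula: ROP = (Daily Demand * Lead Time) + Safety Stock
Demand during lead time = 168 * 9 = 1512 units
ROP = 1512 + 135 = 1647 units

1647 units


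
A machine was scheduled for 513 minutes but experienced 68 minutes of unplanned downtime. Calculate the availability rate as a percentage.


Formula: Availability = (Planned Time - Downtime) / Planned Time * 100
Uptime = 513 - 68 = 445 min
Availability = 445 / 513 * 100 = 86.7%

86.7%


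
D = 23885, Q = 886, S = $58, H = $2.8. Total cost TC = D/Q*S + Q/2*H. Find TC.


TC = 23885/886 * 58 + 886/2 * 2.8

$2803.98


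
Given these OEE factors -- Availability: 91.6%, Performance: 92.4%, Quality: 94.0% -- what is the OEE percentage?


Formula: OEE = Availability * Performance * Quality / 10000
A * P = 91.6% * 92.4% / 100 = 84.64%
OEE = 84.64% * 94.0% / 100 = 79.6%

79.6%


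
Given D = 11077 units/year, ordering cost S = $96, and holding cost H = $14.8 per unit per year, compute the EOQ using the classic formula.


Formula: EOQ = sqrt(2 * D * S / H)
Numerator: 2 * 11077 * 96 = 2126784
2DS/H = 2126784 / 14.8 = 143701.6
EOQ = sqrt(143701.6) = 379.1 units

379.1 units


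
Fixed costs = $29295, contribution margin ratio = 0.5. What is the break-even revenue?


Formula: BER = Fixed Costs / Contribution Margin Ratio
BER = $29295 / 0.5
BER = $58590.00 (to the nearest cent)

$58590.00


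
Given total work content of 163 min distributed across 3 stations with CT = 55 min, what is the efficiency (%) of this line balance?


Formula: Efficiency = Sum of Task Times / (N_stations * CT) * 100
Total station capacity = 3 stations * 55 min = 165 min
Efficiency = 163 / 165 * 100 = 98.8%

98.8%


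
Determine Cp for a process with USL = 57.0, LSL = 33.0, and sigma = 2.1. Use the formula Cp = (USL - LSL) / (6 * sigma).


Cp = (57.0 - 33.0) / (6 * 2.1)

1.9


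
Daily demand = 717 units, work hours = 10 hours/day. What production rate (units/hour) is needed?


Formula: Production Rate = Daily Demand / Available Hours
Rate = 717 units/day / 10 hours/day
Rate = 71.7 units/hour

71.7 units/hour


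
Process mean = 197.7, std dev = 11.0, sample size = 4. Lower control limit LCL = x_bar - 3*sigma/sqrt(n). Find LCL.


LCL = 197.7 - 3 * 11.0 / sqrt(4)

181.2


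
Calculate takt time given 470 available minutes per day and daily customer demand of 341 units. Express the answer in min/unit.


Formula: Takt Time = Available Production Time / Customer Demand
Takt = 470 min/day / 341 units/day
Takt = 1.38 min/unit

1.38 min/unit


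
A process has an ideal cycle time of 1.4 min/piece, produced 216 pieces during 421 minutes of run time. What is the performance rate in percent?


Formula: Performance = (Ideal CT * Total Count) / Run Time * 100
Ideal output time = 1.4 * 216 = 302.4 min
Performance = 302.4 / 421 * 100 = 71.8%

71.8%


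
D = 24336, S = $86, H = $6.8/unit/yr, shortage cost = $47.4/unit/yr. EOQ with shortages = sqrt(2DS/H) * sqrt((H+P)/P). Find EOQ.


Formula: EOQ* = sqrt(2DS/H) * sqrt((H+P)/P)
Base EOQ = sqrt(2*24336*86/6.8) = 784.57 units
Correction = sqrt((6.8+47.4)/47.4) = 1.06933
EOQ* = 784.57 * 1.06933 = 839.0 units

839.0 units


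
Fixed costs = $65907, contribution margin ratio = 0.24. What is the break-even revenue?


Formula: BER = Fixed Costs / Contribution Margin Ratio
BER = $65907 / 0.24
BER = $274612.50 (to the nearest cent)

$274612.50


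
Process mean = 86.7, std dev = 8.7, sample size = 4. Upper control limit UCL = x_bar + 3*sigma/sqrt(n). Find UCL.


UCL = 86.7 + 3 * 8.7 / sqrt(4)

99.75


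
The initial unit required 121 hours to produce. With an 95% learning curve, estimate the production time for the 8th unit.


Formula: T_n = T_1 * (learning_rate)^(log2(n)) where learning_rate = rate/100
Doublings = log2(8) = 3
T_n = 121 * 0.95^3
T_n = 121 * 0.8574 = 103.7 hours

103.7 hours


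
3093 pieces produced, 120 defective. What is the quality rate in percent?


Formula: Quality Rate = Good Pieces / Total Pieces * 100
Good pieces = 3093 - 120 = 2973
QR = 2973 / 3093 * 100 = 96.1%

96.1%


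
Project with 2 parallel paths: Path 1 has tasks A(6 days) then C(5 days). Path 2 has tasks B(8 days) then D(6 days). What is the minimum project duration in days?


Path 1 = 6 + 5 = 11 days
Path 2 = 8 + 6 = 14 days
Duration = max(11, 14) = 14 days

14 days


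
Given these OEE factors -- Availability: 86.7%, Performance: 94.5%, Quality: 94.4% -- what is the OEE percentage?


Formula: OEE = Availability * Performance * Quality / 10000
A * P = 86.7% * 94.5% / 100 = 81.93%
OEE = 81.93% * 94.4% / 100 = 77.3%

77.3%


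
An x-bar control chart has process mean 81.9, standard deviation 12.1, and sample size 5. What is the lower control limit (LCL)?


LCL = 81.9 - 3 * 12.1 / sqrt(5)

65.67


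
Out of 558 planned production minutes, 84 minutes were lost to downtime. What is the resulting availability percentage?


Formula: Availability = (Planned Time - Downtime) / Planned Time * 100
Uptime = 558 - 84 = 474 min
Availability = 474 / 558 * 100 = 84.9%

84.9%


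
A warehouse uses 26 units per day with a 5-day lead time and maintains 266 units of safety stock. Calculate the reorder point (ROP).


Formula: ROP = (Daily Demand * Lead Time) + Safety Stock
Demand during lead time = 26 * 5 = 130 units
ROP = 130 + 266 = 396 units

396 units


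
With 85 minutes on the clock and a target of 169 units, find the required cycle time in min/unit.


Formula: CT = Available Time / Number of Units
CT = 85 min / 169 units
CT = 0.5 min/unit

0.5 min/unit


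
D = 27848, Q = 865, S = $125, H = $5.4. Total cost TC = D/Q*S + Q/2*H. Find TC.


TC = 27848/865 * 125 + 865/2 * 5.4

$6359.78


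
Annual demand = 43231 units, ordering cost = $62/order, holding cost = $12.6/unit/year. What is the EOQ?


Formula: EOQ = sqrt(2 * D * S / H)
Numerator: 2 * 43231 * 62 = 5360644
2DS/H = 5360644 / 12.6 = 425447.9
EOQ = sqrt(425447.9) = 652.3 units

652.3 units


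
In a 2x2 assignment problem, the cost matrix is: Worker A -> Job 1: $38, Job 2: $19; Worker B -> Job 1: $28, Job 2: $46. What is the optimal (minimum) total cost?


Option 1: A->1 + B->2 = $38 + $46 = $84
Option 2: A->2 + B->1 = $19 + $28 = $47
Min cost = min($84, $47) = $47

$47


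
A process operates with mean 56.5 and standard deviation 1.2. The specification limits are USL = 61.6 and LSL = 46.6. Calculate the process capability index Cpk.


Cpu = (61.6 - 56.5) / (3 * 1.2) = 1.42
Cpl = (56.5 - 46.6) / (3 * 1.2) = 2.75
Cpk = min(1.42, 2.75) = 1.42

1.42


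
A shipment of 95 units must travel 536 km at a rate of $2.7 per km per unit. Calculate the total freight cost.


TC = dist * cost * units = 536 * 2.7 * 95 = $137484.00

$137484.00


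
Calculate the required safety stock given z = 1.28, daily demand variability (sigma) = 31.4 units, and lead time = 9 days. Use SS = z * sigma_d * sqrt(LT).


Formula: SS = z * sigma_d * sqrt(LT)
sqrt(LT) = sqrt(9) = 3.0
SS = 1.28 * 31.4 * 3.0
SS = 120.6 units

120.6 units


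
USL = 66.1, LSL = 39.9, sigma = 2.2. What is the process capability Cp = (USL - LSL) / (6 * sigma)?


Cp = (66.1 - 39.9) / (6 * 2.2)

1.98


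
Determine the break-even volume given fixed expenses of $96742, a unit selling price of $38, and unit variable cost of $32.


Formula: BEQ = Fixed Costs / (Price - Variable Cost)
Contribution margin = $38 - $32 = $6/unit
BEQ = ceil($96742 / $6/unit) = ceil(16123.67) = 16124 units

16124 units


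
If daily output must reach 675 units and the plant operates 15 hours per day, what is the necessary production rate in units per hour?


Formula: Production Rate = Daily Demand / Available Hours
Rate = 675 units/day / 15 hours/day
Rate = 45.0 units/hour

45.0 units/hour


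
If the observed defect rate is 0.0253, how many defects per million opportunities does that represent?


DPMO = defect_rate * 1000000 = 0.0253 * 1000000

25300


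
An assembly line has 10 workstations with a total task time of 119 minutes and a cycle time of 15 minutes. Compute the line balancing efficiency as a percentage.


Formula: Efficiency = Sum of Task Times / (N_stations * CT) * 100
Total station capacity = 10 stations * 15 min = 150 min
Efficiency = 119 / 150 * 100 = 79.3%

79.3%


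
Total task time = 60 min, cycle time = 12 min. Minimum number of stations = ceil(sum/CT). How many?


Formula: N_min = ceil(Sum of Task Times / Cycle Time)
N_min = ceil(60 min / 12 min) = ceil(5.0)
N_min = 5 stations

5


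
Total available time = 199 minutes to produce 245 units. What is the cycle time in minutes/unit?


Formula: CT = Available Time / Number of Units
CT = 199 min / 245 units
CT = 0.81 min/unit

0.81 min/unit


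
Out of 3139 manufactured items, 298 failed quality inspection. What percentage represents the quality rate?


Formula: Quality Rate = Good Pieces / Total Pieces * 100
Good pieces = 3139 - 298 = 2841
QR = 2841 / 3139 * 100 = 90.5%

90.5%


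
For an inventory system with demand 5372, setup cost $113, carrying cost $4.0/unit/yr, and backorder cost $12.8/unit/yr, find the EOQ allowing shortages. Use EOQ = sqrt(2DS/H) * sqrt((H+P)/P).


Formula: EOQ* = sqrt(2DS/H) * sqrt((H+P)/P)
Base EOQ = sqrt(2*5372*113/4.0) = 550.92 units
Correction = sqrt((4.0+12.8)/12.8) = 1.14564
EOQ* = 550.92 * 1.14564 = 631.2 units

631.2 units


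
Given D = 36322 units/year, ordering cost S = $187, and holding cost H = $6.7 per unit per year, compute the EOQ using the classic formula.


Formula: EOQ = sqrt(2 * D * S / H)
Numerator: 2 * 36322 * 187 = 13584428
2DS/H = 13584428 / 6.7 = 2027526.6
EOQ = sqrt(2027526.6) = 1423.9 units

1423.9 units


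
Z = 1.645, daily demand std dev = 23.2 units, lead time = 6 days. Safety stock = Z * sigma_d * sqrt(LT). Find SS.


Formula: SS = z * sigma_d * sqrt(LT)
sqrt(LT) = sqrt(6) = 2.4495
SS = 1.645 * 23.2 * 2.4495
SS = 93.5 units

93.5 units


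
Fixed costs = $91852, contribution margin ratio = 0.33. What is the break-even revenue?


Formula: BER = Fixed Costs / Contribution Margin Ratio
BER = $91852 / 0.33
BER = $278339.39 (to the nearest cent)

$278339.39


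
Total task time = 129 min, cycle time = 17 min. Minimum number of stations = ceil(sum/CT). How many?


Formula: N_min = ceil(Sum of Task Times / Cycle Time)
N_min = ceil(129 min / 17 min) = ceil(7.5882)
N_min = 8 stations

8


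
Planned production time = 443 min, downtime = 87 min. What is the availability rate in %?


Formula: Availability = (Planned Time - Downtime) / Planned Time * 100
Uptime = 443 - 87 = 356 min
Availability = 356 / 443 * 100 = 80.4%

80.4%
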